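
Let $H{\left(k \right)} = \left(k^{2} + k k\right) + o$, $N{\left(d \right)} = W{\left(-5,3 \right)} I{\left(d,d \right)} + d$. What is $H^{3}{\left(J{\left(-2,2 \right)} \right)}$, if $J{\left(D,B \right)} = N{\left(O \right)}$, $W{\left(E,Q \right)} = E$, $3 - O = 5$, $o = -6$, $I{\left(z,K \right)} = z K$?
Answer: $890277128$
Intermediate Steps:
$I{\left(z,K \right)} = K z$
$O = -2$ ($O = 3 - 5 = -2$)
$N{\left(d \right)} = d - 5 d^{2}$ ($N{\left(d \right)} = - 5 d d + d = - 5 d^{2} + d = d - 5 d^{2}$)
$J{\left(D,B \right)} = -22$ ($J{\left(D,B \right)} = - 2 \left(1 - -10\right) = - 2 \left(1 + 10\right) = \left(-2\right) 11 = -22$)
$H{\left(k \right)} = -6 + 2 k^{2}$ ($H{\left(k \right)} = \left(k^{2} + k k\right) - 6 = \left(k^{2} + k^{2}\right) - 6 = 2 k^{2} - 6 = -6 + 2 k^{2}$)
$H^{3}{\left(J{\left(-2,2 \right)} \right)} = \left(-6 + 2 \left(-22\right)^{2}\right)^{3} = \left(-6 + 2 \cdot 484\right)^{3} = \left(-6 + 968\right)^{3} = 962^{3} = 890277128$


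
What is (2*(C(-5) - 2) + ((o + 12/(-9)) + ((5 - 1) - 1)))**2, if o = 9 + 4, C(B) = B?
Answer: 4/9 ≈ 0.44444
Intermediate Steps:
o = 13
(2*(C(-5) - 2) + ((o + 12/(-9)) + ((5 - 1) - 1)))**2 = (2*(-5 - 2) + ((13 + 12/(-9)) + ((5 - 1) - 1)))**2 = (2*(-7) + ((13 + 12*(-1/9)) + (4 - 1)))**2 = (-14 + ((13 - 4/3) + 3))**2 = (-14 + (35/3 + 3))**2 = (-14 + 44/3)**2 = (2/3)**2 = 4/9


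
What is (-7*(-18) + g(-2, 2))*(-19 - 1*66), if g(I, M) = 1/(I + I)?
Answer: -42755/4 ≈ -10689.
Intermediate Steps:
g(I, M) = 1/(2*I)
(-7*(-18) + g(-2, 2))*(-19 - 1*66) = (-7*(-18) + (½)/(-2))*(-19 - 1*66) = (126 + (½)*(-½))*(-19 - 66) = (126 - ¼)*(-85) = (503/4)*(-85) = -42755/4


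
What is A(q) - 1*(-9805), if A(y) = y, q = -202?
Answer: 9603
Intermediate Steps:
A(q) - 1*(-9805) = -202 - 1*(-9805) = -202 + 9805 = 9603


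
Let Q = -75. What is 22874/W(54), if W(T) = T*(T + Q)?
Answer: -11437/567 ≈ -20.171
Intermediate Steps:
W(T) = T*(-75 + T) (W(T) = T*(T - 75) = T*(-75 + T))
22874/W(54) = 22874/((54*(-75 + 54))) = 22874/((54*(-21))) = 22874/(-1134) = 22874*(-1/1134) = -11437/567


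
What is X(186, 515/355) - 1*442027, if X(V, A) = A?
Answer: -31383814/71 ≈ -4.4203e+5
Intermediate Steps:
X(186, 515/355) - 1*442027 = 515/355 - 1*442027 = 515*(1/355) - 442027 = 103/71 - 442027 = -31383814/71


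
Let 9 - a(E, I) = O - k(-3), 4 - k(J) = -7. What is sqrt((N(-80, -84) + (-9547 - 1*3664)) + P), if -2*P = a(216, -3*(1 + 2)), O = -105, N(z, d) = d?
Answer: I*sqrt(53430)/2 ≈ 115.57*I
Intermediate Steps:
k(J) = 11 (k(J) = 4 - 1*(-7) = 4 + 7 = 11)
a(E, I) = 125 (a(E, I) = 9 - (-105 - 1*11) = 9 - (-105 - 11) = 9 - 1*(-116) = 9 + 116 = 125)
P = -125/2 (P = -1/2*125 = -125/2 ≈ -62.500)
sqrt((N(-80, -84) + (-9547 - 1*3664)) + P) = sqrt((-84 + (-9547 - 1*3664)) - 125/2) = sqrt((-84 + (-9547 - 3664)) - 125/2) = sqrt((-84 - 13211) - 125/2) = sqrt(-13295 - 125/2) = sqrt(-26715/2) = I*sqrt(53430)/2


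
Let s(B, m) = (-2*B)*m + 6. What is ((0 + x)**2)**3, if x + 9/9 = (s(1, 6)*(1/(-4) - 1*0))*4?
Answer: 15625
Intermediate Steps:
s(B, m) = 6 - 2*B*m (s(B, m) = -2*B*m + 6 = 6 - 2*B*m)
x = 5 (x = -1 + ((6 - 2*1*6)*(1/(-4) - 1*0))*4 = -1 + ((6 - 12)*(-1/4 + 0))*4 = -1 - 6*(-1/4)*4 = -1 + (3/2)*4 = -1 + 6 = 5)
((0 + x)**2)**3 = ((0 + 5)**2)**3 = (5**2)**3 = 25**3 = 15625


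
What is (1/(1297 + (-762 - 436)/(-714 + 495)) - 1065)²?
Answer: 92283166933850916/81362428081 ≈ 1.1342e+6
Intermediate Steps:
(1/(1297 + (-762 - 436)/(-714 + 495)) - 1065)² = (1/(1297 - 1198/(-219)) - 1065)² = (1/(1297 - 1198*(-1/219)) - 1065)² = (1/(1297 + 1198/219) - 1065)² = (1/(285241/219) - 1065)² = (219/285241 - 1065)² = (-303781446/285241)² = 92283166933850916/81362428081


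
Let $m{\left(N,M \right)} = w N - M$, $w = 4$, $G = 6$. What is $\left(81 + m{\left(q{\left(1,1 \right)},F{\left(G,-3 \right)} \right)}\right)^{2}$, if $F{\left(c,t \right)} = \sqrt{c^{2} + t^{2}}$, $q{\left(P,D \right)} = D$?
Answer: $7270 - 510 \sqrt{5} \approx 6129.6$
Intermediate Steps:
$m{\left(N,M \right)} = - M + 4 N$ ($m{\left(N,M \right)} = 4 N - M = - M + 4 N$)
$\left(81 + m{\left(q{\left(1,1 \right)},F{\left(G,-3 \right)} \right)}\right)^{2} = \left(81 + \left(- \sqrt{6^{2} + \left(-3\right)^{2}} + 4 \cdot 1\right)\right)^{2} = \left(81 + \left(- \sqrt{36 + 9} + 4\right)\right)^{2} = \left(81 + \left(- \sqrt{45} + 4\right)\right)^{2} = \left(81 + \left(- 3 \sqrt{5} + 4\right)\right)^{2} = \left(81 + \left(4 - 3 \sqrt{5}\right)\right)^{2} = \left(85 - 3 \sqrt{5}\right)^{2}$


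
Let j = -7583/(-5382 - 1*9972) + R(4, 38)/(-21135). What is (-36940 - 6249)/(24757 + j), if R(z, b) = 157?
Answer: -4671707917770/2677990818719 ≈ -1.7445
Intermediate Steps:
j = 52618709/108168930 (j = -7583/(-5382 - 1*9972) + 157/(-21135) = -7583/(-5382 - 9972) + 157*(-1/21135) = -7583/(-15354) - 157/21135 = -7583*(-1/15354) - 157/21135 = 7583/15354 - 157/21135 = 52618709/108168930 ≈ 0.48645)
(-36940 - 6249)/(24757 + j) = (-36940 - 6249)/(24757 + 52618709/108168930) = -43189/2677990818719/108168930 = -43189*108168930/2677990818719 = -4671707917770/2677990818719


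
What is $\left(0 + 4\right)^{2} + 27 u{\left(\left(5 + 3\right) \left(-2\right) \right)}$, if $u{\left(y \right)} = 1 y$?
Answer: $-416$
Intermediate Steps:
$u{\left(y \right)} = y$
$\left(0 + 4\right)^{2} + 27 u{\left(\left(5 + 3\right) \left(-2\right) \right)} = \left(0 + 4\right)^{2} + 27 \left(5 + 3\right) \left(-2\right) = 4^{2} + 27 \cdot 8 \left(-2\right) = 16 + 27 \left(-16\right) = 16 - 432 = -416$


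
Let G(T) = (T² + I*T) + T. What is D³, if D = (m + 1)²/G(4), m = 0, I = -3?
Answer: 1/512 ≈ 0.0019531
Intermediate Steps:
G(T) = T² - 2*T (G(T) = (T² - 3*T) + T = T² - 2*T)
D = ⅛ (D = (0 + 1)²/((4*(-2 + 4))) = 1²/((4*2)) = 1/8 = 1*(⅛) = ⅛ ≈ 0.12500)
D³ = (⅛)³ = 1/512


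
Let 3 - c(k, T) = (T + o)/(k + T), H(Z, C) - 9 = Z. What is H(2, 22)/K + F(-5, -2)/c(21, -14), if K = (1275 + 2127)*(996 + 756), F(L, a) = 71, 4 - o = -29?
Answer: 1481135555/5960304 ≈ 248.50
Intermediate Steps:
o = 33 (o = 4 - 1*(-29) = 4 + 29 = 33)
H(Z, C) = 9 + Z
c(k, T) = 3 - (33 + T)/(T + k) (c(k, T) = 3 - (T + 33)/(k + T) = 3 - (33 + T)/(T + k))
K = 5960304 (K = 3402*1752 = 5960304)
H(2, 22)/K + F(-5, -2)/c(21, -14) = (9 + 2)/5960304 + 71/(((-33 + 2*(-14) + 3*21)/(-14 + 21))) = 11*(1/5960304) + 71/(((-33 - 28 + 63)/7)) = 11/5960304 + 71/(((⅐)*2)) = 11/5960304 + 71/(2/7) = 11/5960304 + 71*(7/2) = 11/5960304 + 497/2 = 1481135555/5960304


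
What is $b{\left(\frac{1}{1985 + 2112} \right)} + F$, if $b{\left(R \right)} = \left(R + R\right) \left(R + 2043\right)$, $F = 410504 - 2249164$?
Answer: $- \frac{30862643371596}{16785409} \approx -1.8387 \cdot 10^{6}$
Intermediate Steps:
$F = -1838660$
$b{\left(R \right)} = 2 R \left(2043 + R\right)$
$b{\left(\frac{1}{1985 + 2112} \right)} + F = \frac{2 \left(2043 + \frac{1}{1985 + 2112}\right)}{1985 + 2112} - 1838660 = \frac{2 \left(2043 + \frac{1}{4097}\right)}{4097} - 1838660 = 2 \cdot \frac{1}{4097} \left(2043 + \frac{1}{4097}\right) - 1838660 = 2 \cdot \frac{1}{4097} \cdot \frac{8370172}{4097} - 1838660 = \frac{16740344}{16785409} - 1838660 = - \frac{30862643371596}{16785409}$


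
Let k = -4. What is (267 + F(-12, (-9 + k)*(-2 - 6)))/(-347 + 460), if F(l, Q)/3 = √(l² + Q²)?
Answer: 267/113 + 12*√685/113 ≈ 5.1422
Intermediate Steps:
F(l, Q) = 3*√(Q² + l²) (F(l, Q) = 3*√(l² + Q²) = 3*√(Q² + l²))
(267 + F(-12, (-9 + k)*(-2 - 6)))/(-347 + 460) = (267 + 3*√(((-9 - 4)*(-2 - 6))² + (-12)²))/(-347 + 460) = (267 + 3*√((-13*(-8))² + 144))/113 = (267 + 3*√(104² + 144))*(1/113) = (267 + 3*√(10816 + 144))*(1/113) = (267 + 3*√10960)*(1/113) = (267 + 3*(4*√685))*(1/113) = (267 + 12*√685)*(1/113) = 267/113 + 12*√685/113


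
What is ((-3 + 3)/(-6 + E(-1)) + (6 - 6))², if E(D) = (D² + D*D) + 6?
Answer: 0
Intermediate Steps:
E(D) = 6 + 2*D² (E(D) = (D² + D²) + 6 = 2*D² + 6 = 6 + 2*D²)
((-3 + 3)/(-6 + E(-1)) + (6 - 6))² = ((-3 + 3)/(-6 + (6 + 2*(-1)²)) + (6 - 6))² = (0/(-6 + (6 + 2*1)) + 0)² = (0/(-6 + (6 + 2)) + 0)² = (0/(-6 + 8) + 0)² = (0/2 + 0)² = (0*(½) + 0)² = (0 + 0)² = 0² = 0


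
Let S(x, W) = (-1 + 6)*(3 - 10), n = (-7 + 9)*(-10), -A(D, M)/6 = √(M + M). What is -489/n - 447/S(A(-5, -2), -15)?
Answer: 5211/140 ≈ 37.221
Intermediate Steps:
A(D, M) = -6*√2*√M (A(D, M) = -6*√(M + M) = -6*√2*√M)
n = -20 (n = 2*(-10) = -20)
S(x, W) = -35 (S(x, W) = 5*(-7) = -35)
-489/n - 447/S(A(-5, -2), -15) = -489/(-20) - 447/(-35) = -489*(-1/20) - 447*(-1/35) = 489/20 + 447/35 = 5211/140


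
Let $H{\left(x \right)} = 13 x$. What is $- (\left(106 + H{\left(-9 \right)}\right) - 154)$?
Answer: $165$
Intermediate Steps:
$- (\left(106 + H{\left(-9 \right)}\right) - 154) = - (\left(106 + 13 \left(-9\right)\right) - 154) = - (\left(106 - 117\right) - 154) = - (-11 - 154) = \left(-1\right) \left(-165\right) = 165$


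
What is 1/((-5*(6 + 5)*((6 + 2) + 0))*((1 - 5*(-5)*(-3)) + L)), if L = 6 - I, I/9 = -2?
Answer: 1/22000 ≈ 4.5455e-5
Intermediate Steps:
I = -18 (I = 9*(-2) = -18)
L = 24 (L = 6 - 1*(-18) = 6 + 18 = 24)
1/((-5*(6 + 5)*((6 + 2) + 0))*((1 - 5*(-5)*(-3)) + L)) = 1/((-5*(6 + 5)*((6 + 2) + 0))*((1 - 5*(-5)*(-3)) + 24)) = 1/((-55*(8 + 0))*((1 + 25*(-3)) + 24)) = 1/((-55*8)*((1 - 75) + 24)) = 1/((-5*88)*(-74 + 24)) = 1/(-440*(-50)) = 1/22000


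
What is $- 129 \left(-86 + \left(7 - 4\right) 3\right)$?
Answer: $9933$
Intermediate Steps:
$- 129 \left(-86 + \left(7 - 4\right) 3\right) = - 129 \left(-86 + 3 \cdot 3\right) = - 129 \left(-86 + 9\right) = \left(-129\right) \left(-77\right) = 9933$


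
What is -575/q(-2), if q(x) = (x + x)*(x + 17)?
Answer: 115/12 ≈ 9.5833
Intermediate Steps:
q(x) = 2*x*(17 + x) (q(x) = (2*x)*(17 + x) = 2*x*(17 + x))
-575/q(-2) = -575*(-1/(4*(17 - 2))) = -575/(2*(-2)*15) = -575/(-60) = -575*(-1/60) = 115/12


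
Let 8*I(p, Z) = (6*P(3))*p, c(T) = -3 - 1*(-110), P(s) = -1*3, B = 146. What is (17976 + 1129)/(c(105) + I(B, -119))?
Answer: -38210/443 ≈ -86.253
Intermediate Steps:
P(s) = -3
c(T) = 107 (c(T) = -3 + 110 = 107)
I(p, Z) = -9*p/4 (I(p, Z) = ((6*(-3))*p)/8 = (-18*p)/8 = -9*p/4)
(17976 + 1129)/(c(105) + I(B, -119)) = (17976 + 1129)/(107 - 9/4*146) = 19105/(107 - 657/2) = 19105/(-443/2) = 19105*(-2/443) = -38210/443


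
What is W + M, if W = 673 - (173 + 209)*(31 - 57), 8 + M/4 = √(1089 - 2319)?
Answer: 10573 + 4*I*√1230 ≈ 10573.0 + 140.29*I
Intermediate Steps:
M = -32 + 4*I*√1230 (M = -32 + 4*√(1089 - 2319) = -32 + 4*√(-1230) = -32 + 4*(I*√1230) = -32 + 4*I*√1230 ≈ -32.0 + 140.29*I)
W = 10605 (W = 673 - 382*(-26) = 673 - 1*(-9932) = 673 + 9932 = 10605)
W + M = 10605 + (-32 + 4*I*√1230) = 10573 + 4*I*√1230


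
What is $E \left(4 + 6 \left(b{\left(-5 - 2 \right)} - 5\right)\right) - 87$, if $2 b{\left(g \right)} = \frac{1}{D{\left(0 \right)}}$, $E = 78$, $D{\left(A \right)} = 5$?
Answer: $- \frac{10341}{5} \approx -2068.2$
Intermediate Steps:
$b{\left(g \right)} = \frac{1}{10}$ ($b{\left(g \right)} = \frac{1}{2 \cdot 5} = \frac{1}{2} \cdot \frac{1}{5} = \frac{1}{10}$)
$E \left(4 + 6 \left(b{\left(-5 - 2 \right)} - 5\right)\right) - 87 = 78 \left(4 + 6 \left(\frac{1}{10} - 5\right)\right) - 87 = 78 \left(4 + 6 \left(- \frac{49}{10}\right)\right) - 87 = 78 \left(4 - \frac{147}{5}\right) - 87 = 78 \left(- \frac{127}{5}\right) - 87 = - \frac{9906}{5} - 87 = - \frac{10341}{5}$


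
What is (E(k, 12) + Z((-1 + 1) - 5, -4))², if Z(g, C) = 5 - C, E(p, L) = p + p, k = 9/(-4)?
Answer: 81/4 ≈ 20.250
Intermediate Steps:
k = -9/4 (k = 9*(-¼) = -9/4 ≈ -2.2500)
E(p, L) = 2*p
(E(k, 12) + Z((-1 + 1) - 5, -4))² = (2*(-9/4) + (5 - 1*(-4)))² = (-9/2 + (5 + 4))² = (-9/2 + 9)² = (9/2)² = 81/4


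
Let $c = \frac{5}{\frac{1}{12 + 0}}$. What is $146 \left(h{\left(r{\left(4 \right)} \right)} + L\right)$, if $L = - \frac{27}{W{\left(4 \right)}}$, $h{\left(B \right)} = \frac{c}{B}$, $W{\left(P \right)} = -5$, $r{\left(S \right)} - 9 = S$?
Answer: $\frac{95046}{65} \approx 1462.2$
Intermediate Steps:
$r{\left(S \right)} = 9 + S$
$c = 60$ ($c = \frac{5}{\frac{1}{12}} = 5 \frac{1}{\frac{1}{12}} = 5 \cdot 12 = 60$)
$h{\left(B \right)} = \frac{60}{B}$
$L = \frac{27}{5}$ ($L = - \frac{27}{-5} = \left(-27\right) \left(- \frac{1}{5}\right) = \frac{27}{5} \approx 5.4$)
$146 \left(h{\left(r{\left(4 \right)} \right)} + L\right) = 146 \left(\frac{60}{9 + 4} + \frac{27}{5}\right) = 146 \left(\frac{60}{13} + \frac{27}{5}\right) = 146 \cdot \frac{651}{65} = \frac{95046}{65}$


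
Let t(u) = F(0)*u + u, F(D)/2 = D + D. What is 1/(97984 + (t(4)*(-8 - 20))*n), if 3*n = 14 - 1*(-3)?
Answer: 3/292048 ≈ 1.0272e-5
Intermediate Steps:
F(D) = 4*D (F(D) = 2*(D + D) = 2*(2*D) = 4*D)
n = 17/3 (n = (14 - 1*(-3))/3 = (14 + 3)/3 = (⅓)*17 = 17/3 ≈ 5.6667)
t(u) = u (t(u) = (4*0)*u + u = 0*u + u = 0 + u = u)
1/(97984 + (t(4)*(-8 - 20))*n) = 1/(97984 + (4*(-8 - 20))*(17/3)) = 1/(97984 + (4*(-28))*(17/3)) = 1/(97984 - 112*17/3) = 1/(97984 - 1904/3) = 1/(292048/3) = 3/292048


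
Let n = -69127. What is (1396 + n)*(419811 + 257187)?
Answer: -45853751538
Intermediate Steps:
(1396 + n)*(419811 + 257187) = (1396 - 69127)*(419811 + 257187) = -67731*676998 = -45853751538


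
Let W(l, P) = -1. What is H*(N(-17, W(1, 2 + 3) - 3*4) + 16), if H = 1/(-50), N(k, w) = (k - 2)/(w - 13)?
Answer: -87/260 ≈ -0.33462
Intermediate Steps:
N(k, w) = (-2 + k)/(-13 + w)
H = -1/50 ≈ -0.020000
H*(N(-17, W(1, 2 + 3) - 3*4) + 16) = -((-2 - 17)/(-13 + (-1 - 3*4)) + 16)/50 = -(-19/(-13 + (-1 - 12)) + 16)/50 = -(-19/(-13 - 13) + 16)/50 = -(-19/(-26) + 16)/50 = -(-1/26*(-19) + 16)/50 = -(19/26 + 16)/50 = -1/50*435/26 = -87/260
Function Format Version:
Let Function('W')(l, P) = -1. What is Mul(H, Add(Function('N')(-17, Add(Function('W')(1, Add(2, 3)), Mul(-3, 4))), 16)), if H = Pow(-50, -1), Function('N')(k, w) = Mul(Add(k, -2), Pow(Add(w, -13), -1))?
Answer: Rational(-87, 260) ≈ -0.33462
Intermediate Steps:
Function('N')(k, w) = Mul(Pow(Add(-13, w), -1), Add(-2, k)) (Function('N')(k, w) = Mul(Add(-2, k), Pow(Add(-13, w), -1)) = Mul(Pow(Add(-13, w), -1), Add(-2, k)))
H = Rational(-1, 50) ≈ -0.020000
Mul(H, Add(Function('N')(-17, Add(Function('W')(1, Add(2, 3)), Mul(-3, 4))), 16)) = Mul(Rational(-1, 50), Add(Mul(Pow(Add(-13, Add(-1, Mul(-3, 4))), -1), Add(-2, -17)), 16)) = Mul(Rational(-1, 50), Add(Mul(Pow(Add(-13, Add(-1, -12)), -1), -19), 16)) = Mul(Rational(-1, 50), Add(Mul(Pow(Add(-13, -13), -1), -19), 16)) = Mul(Rational(-1, 50), Add(Mul(Pow(-26, -1), -19), 16)) = Mul(Rational(-1, 50), Add(Mul(Rational(-1, 26), -19), 16)) = Mul(Rational(-1, 50), Add(Rational(19, 26), 16)) = Mul(Rational(-1, 50), Rational(435, 26)) = Rational(-87, 260)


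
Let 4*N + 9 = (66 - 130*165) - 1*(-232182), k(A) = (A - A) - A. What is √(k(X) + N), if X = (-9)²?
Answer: 3*√23385/2 ≈ 229.38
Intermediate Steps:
X = 81
k(A) = -A (k(A) = 0 - A = -A)
N = 210789/4 (N = -9/4 + ((66 - 130*165) - 1*(-232182))/4 = -9/4 + ((66 - 21450) + 232182)/4 = -9/4 + (-21384 + 232182)/4 = -9/4 + (¼)*210798 = -9/4 + 105399/2 = 210789/4 ≈ 52697.)
√(k(X) + N) = √(-1*81 + 210789/4) = √(-81 + 210789/4) = √(210465/4) = 3*√23385/2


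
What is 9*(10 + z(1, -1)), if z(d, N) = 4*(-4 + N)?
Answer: -90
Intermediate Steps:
z(d, N) = -16 + 4*N
9*(10 + z(1, -1)) = 9*(10 + (-16 + 4*(-1))) = 9*(10 + (-16 - 4)) = 9*(10 - 20) = 9*(-10) = -90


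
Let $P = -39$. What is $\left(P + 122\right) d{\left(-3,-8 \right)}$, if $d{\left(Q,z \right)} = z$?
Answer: $-664$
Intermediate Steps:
$\left(P + 122\right) d{\left(-3,-8 \right)} = \left(-39 + 122\right) \left(-8\right) = 83 \left(-8\right) = -664$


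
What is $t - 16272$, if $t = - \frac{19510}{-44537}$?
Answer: $- \frac{724686554}{44537} \approx -16272.0$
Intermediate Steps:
$t = \frac{19510}{44537}$ ($t = \left(-19510\right) \left(- \frac{1}{44537}\right) = \frac{19510}{44537} \approx 0.43806$)
$t - 16272 = \frac{19510}{44537} - 16272 = - \frac{724686554}{44537}$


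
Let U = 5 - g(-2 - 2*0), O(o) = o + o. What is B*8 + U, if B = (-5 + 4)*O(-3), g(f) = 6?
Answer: 47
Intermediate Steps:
O(o) = 2*o
U = -1 (U = 5 - 1*6 = 5 - 6 = -1)
B = 6 (B = (-5 + 4)*(2*(-3)) = -1*(-6) = 6)
B*8 + U = 6*8 - 1 = 48 - 1 = 47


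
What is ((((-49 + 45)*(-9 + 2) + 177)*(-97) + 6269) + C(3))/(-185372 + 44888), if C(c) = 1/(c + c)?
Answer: 81695/842904 ≈ 0.096921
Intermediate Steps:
C(c) = 1/(2*c)
((((-49 + 45)*(-9 + 2) + 177)*(-97) + 6269) + C(3))/(-185372 + 44888) = ((((-49 + 45)*(-9 + 2) + 177)*(-97) + 6269) + (1/2)/3)/(-185372 + 44888) = (((-4*(-7) + 177)*(-97) + 6269) + (1/2)*(1/3))/(-140484) = (((28 + 177)*(-97) + 6269) + 1/6)*(-1/140484) = ((205*(-97) + 6269) + 1/6)*(-1/140484) = ((-19885 + 6269) + 1/6)*(-1/140484) = (-13616 + 1/6)*(-1/140484) = -81695/6*(-1/140484) = 81695/842904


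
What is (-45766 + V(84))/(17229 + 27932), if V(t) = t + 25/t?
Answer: -3837263/3793524 ≈ -1.0115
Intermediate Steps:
(-45766 + V(84))/(17229 + 27932) = (-45766 + (84 + 25/84))/(17229 + 27932) = (-45766 + (84 + 25*(1/84)))/45161 = (-45766 + (84 + 25/84))*(1/45161) = (-45766 + 7081/84)*(1/45161) = -3837263/84*1/45161 = -3837263/3793524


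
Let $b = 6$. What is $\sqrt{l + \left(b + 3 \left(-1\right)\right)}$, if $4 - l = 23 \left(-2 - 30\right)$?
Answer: $\sqrt{743} \approx 27.258$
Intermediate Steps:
$l = 740$ ($l = 4 - 23 \left(-2 - 30\right) = 4 - 23 \left(-32\right) = 4 - -736 = 4 + 736 = 740$)
$\sqrt{l + \left(b + 3 \left(-1\right)\right)} = \sqrt{740 + \left(6 + 3 \left(-1\right)\right)} = \sqrt{740 + \left(6 - 3\right)} = \sqrt{740 + 3} = \sqrt{743}$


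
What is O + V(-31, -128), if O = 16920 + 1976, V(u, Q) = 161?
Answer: 19057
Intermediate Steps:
O = 18896
O + V(-31, -128) = 18896 + 161 = 19057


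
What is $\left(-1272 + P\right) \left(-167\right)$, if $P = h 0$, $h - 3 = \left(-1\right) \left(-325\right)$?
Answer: $212424$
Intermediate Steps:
$h = 328$ ($h = 3 - -325 = 3 + 325 = 328$)
$P = 0$ ($P = 328 \cdot 0 = 0$)
$\left(-1272 + P\right) \left(-167\right) = \left(-1272 + 0\right) \left(-167\right) = \left(-1272\right) \left(-167\right) = 212424$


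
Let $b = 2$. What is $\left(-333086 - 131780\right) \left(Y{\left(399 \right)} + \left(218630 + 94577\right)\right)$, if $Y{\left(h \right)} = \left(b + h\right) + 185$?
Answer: $-145871696738$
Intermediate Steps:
$Y{\left(h \right)} = 187 + h$ ($Y{\left(h \right)} = \left(2 + h\right) + 185 = 187 + h$)
$\left(-333086 - 131780\right) \left(Y{\left(399 \right)} + \left(218630 + 94577\right)\right) = \left(-333086 - 131780\right) \left(\left(187 + 399\right) + \left(218630 + 94577\right)\right) = - 464866 \left(586 + 313207\right) = \left(-464866\right) 313793 = -145871696738$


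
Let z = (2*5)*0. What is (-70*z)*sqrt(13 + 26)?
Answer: 0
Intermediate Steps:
z = 0 (z = 10*0 = 0)
(-70*z)*sqrt(13 + 26) = (-70*0)*sqrt(13 + 26) = 0*sqrt(39) = 0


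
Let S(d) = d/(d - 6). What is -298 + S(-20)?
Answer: -3864/13 ≈ -297.23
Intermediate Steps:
S(d) = d/(-6 + d)
-298 + S(-20) = -298 - 20/(-6 - 20) = -298 - 20/(-26) = -298 - 20*(-1/26) = -298 + 10/13 = -3864/13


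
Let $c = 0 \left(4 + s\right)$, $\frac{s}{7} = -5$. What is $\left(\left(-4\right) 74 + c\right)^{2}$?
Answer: $87616$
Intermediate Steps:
$s = -35$ ($s = 7 \left(-5\right) = -35$)
$c = 0$ ($c = 0 \left(4 - 35\right) = 0 \left(-31\right) = 0$)
$\left(\left(-4\right) 74 + c\right)^{2} = \left(\left(-4\right) 74 + 0\right)^{2} = \left(-296 + 0\right)^{2} = \left(-296\right)^{2} = 87616$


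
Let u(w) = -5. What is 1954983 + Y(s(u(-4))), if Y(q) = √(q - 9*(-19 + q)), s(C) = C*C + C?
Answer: 1954983 + √11 ≈ 1.9550e+6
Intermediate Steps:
s(C) = C + C² (s(C) = C² + C = C + C²)
Y(q) = √(171 - 8*q) (Y(q) = √(q + (171 - 9*q)) = √(171 - 8*q))
1954983 + Y(s(u(-4))) = 1954983 + √(171 - (-40)*(1 - 5)) = 1954983 + √(171 - (-40)*(-4)) = 1954983 + √(171 - 8*20) = 1954983 + √(171 - 160) = 1954983 + √11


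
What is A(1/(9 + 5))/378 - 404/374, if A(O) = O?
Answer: -1068797/989604 ≈ -1.0800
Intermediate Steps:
A(1/(9 + 5))/378 - 404/374 = 1/((9 + 5)*378) - 404/374 = (1/378)/14 - 404*1/374 = (1/14)*(1/378) - 202/187 = 1/5292 - 202/187 = -1068797/989604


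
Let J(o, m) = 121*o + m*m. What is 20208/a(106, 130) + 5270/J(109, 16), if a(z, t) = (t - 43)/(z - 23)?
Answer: 1503418198/77981 ≈ 19279.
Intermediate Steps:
J(o, m) = m**2 + 121*o (J(o, m) = 121*o + m**2 = m**2 + 121*o)
a(z, t) = (-43 + t)/(-23 + z)
20208/a(106, 130) + 5270/J(109, 16) = 20208/(((-43 + 130)/(-23 + 106))) + 5270/(16**2 + 121*109) = 20208/((87/83)) + 5270/(256 + 13189) = 20208/(((1/83)*87)) + 5270/13445 = 20208/(87/83) + 5270*(1/13445) = 20208*(83/87) + 1054/2689 = 559088/29 + 1054/2689 = 1503418198/77981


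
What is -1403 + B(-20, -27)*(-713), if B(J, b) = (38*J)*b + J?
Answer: -14617903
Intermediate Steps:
B(J, b) = J + 38*J*b (B(J, b) = 38*J*b + J = J + 38*J*b)
-1403 + B(-20, -27)*(-713) = -1403 - 20*(1 + 38*(-27))*(-713) = -1403 - 20*(1 - 1026)*(-713) = -1403 - 20*(-1025)*(-713) = -1403 + 20500*(-713) = -1403 - 14616500 = -14617903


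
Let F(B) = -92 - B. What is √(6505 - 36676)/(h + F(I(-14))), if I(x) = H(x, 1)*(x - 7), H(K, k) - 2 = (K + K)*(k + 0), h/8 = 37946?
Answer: I*√30171/302930 ≈ 0.00057339*I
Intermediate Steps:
h = 303568 (h = 8*37946 = 303568)
H(K, k) = 2 + 2*K*k (H(K, k) = 2 + (K + K)*(k + 0) = 2 + (2*K)*k = 2 + 2*K*k)
I(x) = (-7 + x)*(2 + 2*x) (I(x) = (2 + 2*x*1)*(x - 7) = (2 + 2*x)*(-7 + x) = (-7 + x)*(2 + 2*x))
√(6505 - 36676)/(h + F(I(-14))) = √(6505 - 36676)/(303568 + (-92 - 2*(1 - 14)*(-7 - 14))) = √(-30171)/(303568 + (-92 - 2*(-13)*(-21))) = (I*√30171)/(303568 + (-92 - 1*546)) = (I*√30171)/(303568 + (-92 - 546)) = (I*√30171)/(303568 - 638) = (I*√30171)/302930 = (I*√30171)*(1/302930) = I*√30171/302930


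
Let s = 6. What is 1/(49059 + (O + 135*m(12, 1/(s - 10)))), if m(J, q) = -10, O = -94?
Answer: 1/47615 ≈ 2.1002e-5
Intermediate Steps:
1/(49059 + (O + 135*m(12, 1/(s - 10)))) = 1/(49059 + (-94 + 135*(-10))) = 1/(49059 + (-94 - 1350)) = 1/(49059 - 1444) = 1/47615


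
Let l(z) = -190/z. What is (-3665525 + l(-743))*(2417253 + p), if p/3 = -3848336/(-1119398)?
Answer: -3684711257256474409635/415856357 ≈ -8.8605e+12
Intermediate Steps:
l(z) = -190/z
p = 5772504/559699 (p = 3*(-3848336/(-1119398)) = 3*(-3848336*(-1/1119398)) = 3*(1924168/559699) = 5772504/559699 ≈ 10.314)
(-3665525 + l(-743))*(2417253 + p) = (-3665525 - 190/(-743))*(2417253 + 5772504/559699) = (-3665525 - 190*(-1/743))*(1352939859351/559699) = (-3665525 + 190/743)*(1352939859351/559699) = -2723484885/743*1352939859351/559699 = -3684711257256474409635/415856357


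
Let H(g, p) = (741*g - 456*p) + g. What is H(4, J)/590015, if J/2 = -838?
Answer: 767224/590015 ≈ 1.3003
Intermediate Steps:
J = -1676 (J = 2*(-838) = -1676)
H(g, p) = -456*p + 742*g (H(g, p) = (-456*p + 741*g) + g = -456*p + 742*g)
H(4, J)/590015 = (-456*(-1676) + 742*4)/590015 = (764256 + 2968)*(1/590015) = 767224*(1/590015) = 767224/590015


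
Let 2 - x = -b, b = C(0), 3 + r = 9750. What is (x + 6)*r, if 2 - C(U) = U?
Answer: 97470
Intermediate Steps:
r = 9747 (r = -3 + 9750 = 9747)
C(U) = 2 - U
b = 2 (b = 2 - 1*0 = 2 + 0 = 2)
x = 4 (x = 2 - (-1)*2 = 2 - 1*(-2) = 2 + 2 = 4)
(x + 6)*r = (4 + 6)*9747 = 10*9747 = 97470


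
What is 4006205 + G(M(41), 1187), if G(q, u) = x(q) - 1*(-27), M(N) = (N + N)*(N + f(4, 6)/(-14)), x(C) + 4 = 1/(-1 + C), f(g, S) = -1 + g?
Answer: 93761760119/23404 ≈ 4.0062e+6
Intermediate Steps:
x(C) = -4 + 1/(-1 + C)
M(N) = 2*N*(-3/14 + N) (M(N) = (N + N)*(N + (-1 + 4)/(-14)) = (2*N)*(N + 3*(-1/14)) = (2*N)*(N - 3/14) = (2*N)*(-3/14 + N) = 2*N*(-3/14 + N))
G(q, u) = 27 + (5 - 4*q)/(-1 + q) (G(q, u) = (5 - 4*q)/(-1 + q) - 1*(-27) = (5 - 4*q)/(-1 + q) + 27 = 27 + (5 - 4*q)/(-1 + q))
4006205 + G(M(41), 1187) = 4006205 + (-22 + 23*((⅐)*41*(-3 + 14*41)))/(-1 + (⅐)*41*(-3 + 14*41)) = 4006205 + (-22 + 23*((⅐)*41*(-3 + 574)))/(-1 + (⅐)*41*(-3 + 574)) = 4006205 + (-22 + 23*((⅐)*41*571))/(-1 + (⅐)*41*571) = 4006205 + (-22 + 23*(23411/7))/(-1 + 23411/7) = 4006205 + (-22 + 538453/7)/(23404/7) = 4006205 + (7/23404)*(538299/7) = 4006205 + 538299/23404 = 93761760119/23404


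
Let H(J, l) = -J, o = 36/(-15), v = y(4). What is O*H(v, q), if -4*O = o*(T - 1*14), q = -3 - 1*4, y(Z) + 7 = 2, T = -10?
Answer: -72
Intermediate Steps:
y(Z) = -5 (y(Z) = -7 + 2 = -5)
q = -7 (q = -3 - 4 = -7)
v = -5
o = -12/5 (o = 36*(-1/15) = -12/5 ≈ -2.4000)
O = -72/5 (O = -(-3)*(-10 - 1*14)/5 = -(-3)*(-10 - 14)/5 = -(-3)*(-24)/5 = -1/4*288/5 = -72/5 ≈ -14.400)
O*H(v, q) = -(-72)*(-5)/5 = -72/5*5 = -72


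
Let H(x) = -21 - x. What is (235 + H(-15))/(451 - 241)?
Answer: 229/210 ≈ 1.0905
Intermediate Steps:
(235 + H(-15))/(451 - 241) = (235 + (-21 - 1*(-15)))/(451 - 241) = (235 + (-21 + 15))/210 = (235 - 6)*(1/210) = 229*(1/210) = 229/210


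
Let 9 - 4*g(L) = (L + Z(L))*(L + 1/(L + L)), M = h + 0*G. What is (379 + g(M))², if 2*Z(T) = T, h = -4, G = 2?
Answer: 36012001/256 ≈ 1.4067e+5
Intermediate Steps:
Z(T) = T/2
M = -4 (M = -4 + 0*2 = -4 + 0 = -4)
g(L) = 9/4 - 3*L*(L + 1/(2*L))/8 (g(L) = 9/4 - (L + L/2)*(L + 1/(L + L))/4 = 9/4 - 3*L/2*(L + 1/(2*L))/4 = 9/4 - 3*L*(L + 1/(2*L))/8)
(379 + g(M))² = (379 + (33/16 - 3/8*(-4)²))² = (379 + (33/16 - 3/8*16))² = (379 + (33/16 - 6))² = (379 - 63/16)² = (6001/16)² = 36012001/256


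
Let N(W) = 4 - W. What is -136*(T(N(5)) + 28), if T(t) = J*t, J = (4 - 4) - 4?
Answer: -4352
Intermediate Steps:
J = -4 (J = 0 - 4 = -4)
T(t) = -4*t
-136*(T(N(5)) + 28) = -136*(-4*(4 - 1*5) + 28) = -136*(-4*(4 - 5) + 28) = -136*(-4*(-1) + 28) = -136*(4 + 28) = -136*32 = -4352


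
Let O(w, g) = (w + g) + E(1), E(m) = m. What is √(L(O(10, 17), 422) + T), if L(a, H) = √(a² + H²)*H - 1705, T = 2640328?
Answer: √(2638623 + 844*√44717) ≈ 1678.4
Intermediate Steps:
O(w, g) = 1 + g + w (O(w, g) = (w + g) + 1 = (g + w) + 1 = 1 + g + w)
L(a, H) = -1705 + H*√(H² + a²) (L(a, H) = √(H² + a²)*H - 1705 = H*√(H² + a²) - 1705 = -1705 + H*√(H² + a²))
√(L(O(10, 17), 422) + T) = √((-1705 + 422*√(422² + (1 + 17 + 10)²)) + 2640328) = √((-1705 + 422*√(178084 + 28²)) + 2640328) = √((-1705 + 422*√(178084 + 784)) + 2640328) = √((-1705 + 422*√178868) + 2640328) = √((-1705 + 422*(2*√44717)) + 2640328) = √((-1705 + 844*√44717) + 2640328) = √(2638623 + 844*√44717)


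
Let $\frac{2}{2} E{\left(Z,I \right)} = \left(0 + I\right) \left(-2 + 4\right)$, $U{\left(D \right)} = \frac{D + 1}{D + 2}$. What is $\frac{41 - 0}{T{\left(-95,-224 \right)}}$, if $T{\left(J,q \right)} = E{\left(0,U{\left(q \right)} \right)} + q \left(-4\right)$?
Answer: $\frac{4551}{99679} \approx 0.045657$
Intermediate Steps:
$U{\left(D \right)} = \frac{1 + D}{2 + D}$
$E{\left(Z,I \right)} = 2 I$ ($E{\left(Z,I \right)} = \left(0 + I\right) \left(-2 + 4\right) = I 2 = 2 I$)
$T{\left(J,q \right)} = - 4 q + \frac{2 \left(1 + q\right)}{2 + q}$ ($T{\left(J,q \right)} = 2 \frac{1 + q}{2 + q} + q \left(-4\right) = \frac{2 \left(1 + q\right)}{2 + q} - 4 q = - 4 q + \frac{2 \left(1 + q\right)}{2 + q}$)
$\frac{41 - 0}{T{\left(-95,-224 \right)}} = \frac{41 - 0}{2 \frac{1}{2 - 224} \left(1 - -672 - 2 \left(-224\right)^{2}\right)} = \frac{41 + 0}{2 \frac{1}{-222} \left(1 + 672 - 100352\right)} = \frac{41}{2 \left(- \frac{1}{222}\right) \left(1 + 672 - 100352\right)} = \frac{41}{2 \left(- \frac{1}{222}\right) \left(-99679\right)} = \frac{41}{\frac{99679}{111}} = 41 \cdot \frac{111}{99679} = \frac{4551}{99679}$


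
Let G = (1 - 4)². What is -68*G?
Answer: -612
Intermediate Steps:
G = 9 (G = (-3)² = 9)
-68*G = -68*9 = -612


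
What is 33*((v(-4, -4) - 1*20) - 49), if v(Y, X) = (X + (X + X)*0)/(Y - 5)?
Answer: -6787/3 ≈ -2262.3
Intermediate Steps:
v(Y, X) = X/(-5 + Y) (v(Y, X) = (X + (2*X)*0)/(-5 + Y) = (X + 0)/(-5 + Y) = X/(-5 + Y))
33*((v(-4, -4) - 1*20) - 49) = 33*((-4/(-5 - 4) - 1*20) - 49) = 33*((-4/(-9) - 20) - 49) = 33*((-4*(-⅑) - 20) - 49) = 33*((4/9 - 20) - 49) = 33*(-176/9 - 49) = 33*(-617/9) = -6787/3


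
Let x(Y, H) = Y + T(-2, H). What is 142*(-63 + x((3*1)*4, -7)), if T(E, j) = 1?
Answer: -7100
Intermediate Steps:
x(Y, H) = 1 + Y (x(Y, H) = Y + 1 = 1 + Y)
142*(-63 + x((3*1)*4, -7)) = 142*(-63 + (1 + (3*1)*4)) = 142*(-63 + (1 + 3*4)) = 142*(-63 + (1 + 12)) = 142*(-63 + 13) = 142*(-50) = -7100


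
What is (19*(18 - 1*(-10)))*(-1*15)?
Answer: -7980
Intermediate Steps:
(19*(18 - 1*(-10)))*(-1*15) = (19*(18 + 10))*(-15) = (19*28)*(-15) = 532*(-15) = -7980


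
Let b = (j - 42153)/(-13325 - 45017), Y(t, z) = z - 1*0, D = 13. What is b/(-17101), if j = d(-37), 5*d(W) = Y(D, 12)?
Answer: -210753/4988532710 ≈ -4.2247e-5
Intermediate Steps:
Y(t, z) = z (Y(t, z) = z + 0 = z)
d(W) = 12/5 (d(W) = (⅕)*12 = 12/5)
j = 12/5 ≈ 2.4000
b = 210753/291710 (b = (12/5 - 42153)/(-13325 - 45017) = -210753/5/(-58342) = -210753/5*(-1/58342) = 210753/291710 ≈ 0.72247)
b/(-17101) = (210753/291710)/(-17101) = (210753/291710)*(-1/17101) = -210753/4988532710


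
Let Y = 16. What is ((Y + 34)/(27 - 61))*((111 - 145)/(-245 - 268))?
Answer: -50/513 ≈ -0.097466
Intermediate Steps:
((Y + 34)/(27 - 61))*((111 - 145)/(-245 - 268)) = ((16 + 34)/(27 - 61))*((111 - 145)/(-245 - 268)) = (50/(-34))*(-34/(-513)) = (50*(-1/34))*(-34*(-1/513)) = -25/17*34/513 = -50/513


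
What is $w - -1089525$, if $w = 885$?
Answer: $1090410$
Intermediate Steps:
$w - -1089525 = 885 - -1089525 = 885 + 1089525 = 1090410$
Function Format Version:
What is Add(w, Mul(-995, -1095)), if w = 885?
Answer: 1090410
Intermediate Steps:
Add(w, Mul(-995, -1095)) = Add(885, Mul(-995, -1095)) = Add(885, 1089525) = 1090410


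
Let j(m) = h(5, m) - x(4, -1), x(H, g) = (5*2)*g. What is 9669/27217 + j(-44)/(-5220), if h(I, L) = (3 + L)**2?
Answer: 4448233/142072740 ≈ 0.031310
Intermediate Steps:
x(H, g) = 10*g
j(m) = 10 + (3 + m)**2 (j(m) = (3 + m)**2 - 10*(-1) = (3 + m)**2 - 1*(-10) = (3 + m)**2 + 10 = 10 + (3 + m)**2)
9669/27217 + j(-44)/(-5220) = 9669/27217 + (10 + (3 - 44)**2)/(-5220) = 9669*(1/27217) + (10 + (-41)**2)*(-1/5220) = 9669/27217 + (10 + 1681)*(-1/5220) = 9669/27217 + 1691*(-1/5220) = 9669/27217 - 1691/5220 = 4448233/142072740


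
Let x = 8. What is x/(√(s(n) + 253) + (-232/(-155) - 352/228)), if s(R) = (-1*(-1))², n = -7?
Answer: 14701440/9913181047 + 312228900*√254/9913181047 ≈ 0.50345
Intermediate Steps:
s(R) = 1 (s(R) = 1² = 1)
x/(√(s(n) + 253) + (-232/(-155) - 352/228)) = 8/(√(1 + 253) + (-232/(-155) - 352/228)) = 8/(√254 + (-232*(-1/155) - 352*1/228)) = 8/(√254 + (232/155 - 88/57)) = 8/(√254 - 416/8835) = 8/(-416/8835 + √254)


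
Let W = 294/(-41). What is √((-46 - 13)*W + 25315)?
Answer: √43265701/41 ≈ 160.43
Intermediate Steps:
W = -294/41 (W = 294*(-1/41) = -294/41 ≈ -7.1707)
√((-46 - 13)*W + 25315) = √((-46 - 13)*(-294/41) + 25315) = √(-59*(-294/41) + 25315) = √(17346/41 + 25315) = √(1055261/41) = √43265701/41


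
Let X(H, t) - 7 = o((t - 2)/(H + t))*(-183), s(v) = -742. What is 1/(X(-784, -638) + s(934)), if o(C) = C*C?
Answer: -168507/130099045 ≈ -0.0012952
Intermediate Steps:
o(C) = C**2
X(H, t) = 7 - 183*(-2 + t)**2/(H + t)**2 (X(H, t) = 7 + ((t - 2)/(H + t))**2*(-183) = 7 + ((-2 + t)/(H + t))**2*(-183) = 7 + ((-2 + t)**2/(H + t)**2)*(-183) = 7 - 183*(-2 + t)**2/(H + t)**2)
1/(X(-784, -638) + s(934)) = 1/((7 - 183*(-2 - 638)**2/(-784 - 638)**2) - 742) = 1/((7 - 183*(-640)**2/(-1422)**2) - 742) = 1/((7 - 183*409600*1/2022084) - 742) = 1/((7 - 6246400/168507) - 742) = 1/(-5066851/168507 - 742) = 1/(-130099045/168507) = -168507/130099045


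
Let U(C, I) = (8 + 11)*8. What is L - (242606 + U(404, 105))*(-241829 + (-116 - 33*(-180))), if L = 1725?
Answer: 57292103515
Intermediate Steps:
U(C, I) = 152 (U(C, I) = 19*8 = 152)
L - (242606 + U(404, 105))*(-241829 + (-116 - 33*(-180))) = 1725 - (242606 + 152)*(-241829 + (-116 - 33*(-180))) = 1725 - 242758*(-241829 + (-116 + 5940)) = 1725 - 242758*(-241829 + 5824) = 1725 - 242758*(-236005) = 1725 - 1*(-57292101790) = 1725 + 57292101790 = 57292103515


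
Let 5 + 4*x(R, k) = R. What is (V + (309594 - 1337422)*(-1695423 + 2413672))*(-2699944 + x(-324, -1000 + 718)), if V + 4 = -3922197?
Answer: 7973073353265714165/4 ≈ 1.9933e+18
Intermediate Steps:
V = -3922201 (V = -4 - 3922197 = -3922201)
x(R, k) = -5/4 + R/4
(V + (309594 - 1337422)*(-1695423 + 2413672))*(-2699944 + x(-324, -1000 + 718)) = (-3922201 + (309594 - 1337422)*(-1695423 + 2413672))*(-2699944 + (-5/4 + (¼)*(-324))) = (-3922201 - 1027828*718249)*(-2699944 + (-5/4 - 81)) = (-3922201 - 738236433172)*(-2699944 - 329/4) = -738240355373*(-10800105/4) = 7973073353265714165/4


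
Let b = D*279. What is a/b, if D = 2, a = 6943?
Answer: 6943/558 ≈ 12.443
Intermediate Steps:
b = 558 (b = 2*279 = 558)
a/b = 6943/558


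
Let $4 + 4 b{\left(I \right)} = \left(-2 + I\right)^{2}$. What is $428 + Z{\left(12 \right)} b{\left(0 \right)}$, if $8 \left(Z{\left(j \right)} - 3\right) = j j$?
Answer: $428$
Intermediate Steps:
$Z{\left(j \right)} = 3 + \frac{j^{2}}{8}$ ($Z{\left(j \right)} = 3 + \frac{j j}{8} = 3 + \frac{j^{2}}{8}$)
$b{\left(I \right)} = -1 + \frac{\left(-2 + I\right)^{2}}{4}$
$428 + Z{\left(12 \right)} b{\left(0 \right)} = 428 + \left(3 + \frac{12^{2}}{8}\right) \frac{1}{4} \cdot 0 \left(-4 + 0\right) = 428 + \left(3 + \frac{1}{8} \cdot 144\right) \frac{1}{4} \cdot 0 \left(-4\right) = 428 + \left(3 + 18\right) 0 = 428 + 21 \cdot 0 = 428 + 0 = 428$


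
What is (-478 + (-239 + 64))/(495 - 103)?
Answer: -653/392 ≈ -1.6658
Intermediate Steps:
(-478 + (-239 + 64))/(495 - 103) = (-478 - 175)/392 = -653*1/392 = -653/392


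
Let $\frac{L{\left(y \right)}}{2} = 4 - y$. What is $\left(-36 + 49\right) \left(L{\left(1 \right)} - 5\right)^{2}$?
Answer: $13$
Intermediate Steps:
$L{\left(y \right)} = 8 - 2 y$ ($L{\left(y \right)} = 2 \left(4 - y\right) = 8 - 2 y$)
$\left(-36 + 49\right) \left(L{\left(1 \right)} - 5\right)^{2} = \left(-36 + 49\right) \left(\left(8 - 2\right) - 5\right)^{2} = 13 \left(\left(8 - 2\right) - 5\right)^{2} = 13 \left(6 - 5\right)^{2} = 13 \cdot 1^{2} = 13 \cdot 1 = 13$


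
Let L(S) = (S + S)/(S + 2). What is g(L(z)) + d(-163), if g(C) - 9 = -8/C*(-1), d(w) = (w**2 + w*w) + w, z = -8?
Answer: 52987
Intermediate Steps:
d(w) = w + 2*w**2 (d(w) = (w**2 + w**2) + w = 2*w**2 + w = w + 2*w**2)
L(S) = 2*S/(2 + S) (L(S) = (2*S)/(2 + S) = 2*S/(2 + S))
g(C) = 9 + 8/C (g(C) = 9 - 8/C*(-1) = 9 + 8/C)
g(L(z)) + d(-163) = (9 + 8/((2*(-8)/(2 - 8)))) - 163*(1 + 2*(-163)) = (9 + 8/((2*(-8)/(-6)))) - 163*(1 - 326) = (9 + 8/((2*(-8)*(-1/6)))) - 163*(-325) = (9 + 8/(8/3)) + 52975 = (9 + 8*(3/8)) + 52975 = (9 + 3) + 52975 = 12 + 52975 = 52987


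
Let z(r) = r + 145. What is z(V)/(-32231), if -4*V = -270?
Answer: -425/64462 ≈ -0.0065930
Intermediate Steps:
V = 135/2 (V = -1/4*(-270) = 135/2 ≈ 67.500)
z(r) = 145 + r
z(V)/(-32231) = (145 + 135/2)/(-32231) = (425/2)*(-1/32231) = -425/64462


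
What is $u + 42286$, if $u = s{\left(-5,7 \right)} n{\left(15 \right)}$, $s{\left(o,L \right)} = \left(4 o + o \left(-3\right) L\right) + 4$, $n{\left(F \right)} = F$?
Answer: $43621$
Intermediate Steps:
$s{\left(o,L \right)} = 4 + 4 o - 3 L o$ ($s{\left(o,L \right)} = \left(4 o + - 3 o L\right) + 4 = \left(4 o - 3 L o\right) + 4 = 4 + 4 o - 3 L o$)
$u = 1335$ ($u = \left(4 + 4 \left(-5\right) - 21 \left(-5\right)\right) 15 = \left(4 - 20 + 105\right) 15 = 89 \cdot 15 = 1335$)
$u + 42286 = 1335 + 42286 = 43621$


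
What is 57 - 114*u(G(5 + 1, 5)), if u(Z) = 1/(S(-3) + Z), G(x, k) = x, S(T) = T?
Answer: 19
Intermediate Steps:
u(Z) = 1/(-3 + Z)
57 - 114*u(G(5 + 1, 5)) = 57 - 114/(-3 + (5 + 1)) = 57 - 114/(-3 + 6) = 57 - 114/3 = 57 - 114*1/3 = 57 - 38 = 19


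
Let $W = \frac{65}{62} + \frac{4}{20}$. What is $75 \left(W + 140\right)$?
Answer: $\frac{656805}{62} \approx 10594.0$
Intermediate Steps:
$W = \frac{387}{310}$ ($W = 65 \cdot \frac{1}{62} + 4 \cdot \frac{1}{20} = \frac{65}{62} + \frac{1}{5} = \frac{387}{310} \approx 1.2484$)
$75 \left(W + 140\right) = 75 \left(\frac{387}{310} + 140\right) = 75 \cdot \frac{43787}{310} = \frac{656805}{62}$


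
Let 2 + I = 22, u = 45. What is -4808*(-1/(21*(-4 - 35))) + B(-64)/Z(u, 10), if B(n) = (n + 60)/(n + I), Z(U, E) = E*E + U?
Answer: -7667941/1306305 ≈ -5.8699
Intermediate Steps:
Z(U, E) = U + E² (Z(U, E) = E² + U = U + E²)
I = 20 (I = -2 + 22 = 20)
B(n) = (60 + n)/(20 + n) (B(n) = (n + 60)/(n + 20) = (60 + n)/(20 + n))
-4808*(-1/(21*(-4 - 35))) + B(-64)/Z(u, 10) = -4808*(-1/(21*(-4 - 35))) + ((60 - 64)/(20 - 64))/(45 + 10²) = -4808/((-21*(-39))) + (-4/(-44))/(45 + 100) = -4808/819 - 1/44*(-4)/145 = -4808*1/819 + (1/11)*(1/145) = -4808/819 + 1/1595 = -7667941/1306305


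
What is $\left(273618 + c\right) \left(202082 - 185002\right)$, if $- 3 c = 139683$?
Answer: $3878133560$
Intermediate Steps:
$c = -46561$ ($c = \left(- \frac{1}{3}\right) 139683 = -46561$)
$\left(273618 + c\right) \left(202082 - 185002\right) = \left(273618 - 46561\right) \left(202082 - 185002\right) = 227057 \cdot 17080 = 3878133560$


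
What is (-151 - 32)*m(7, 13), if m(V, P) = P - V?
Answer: -1098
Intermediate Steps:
(-151 - 32)*m(7, 13) = (-151 - 32)*(13 - 1*7) = -183*(13 - 7) = -183*6 = -1098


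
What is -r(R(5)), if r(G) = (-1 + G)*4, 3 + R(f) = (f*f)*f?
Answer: -484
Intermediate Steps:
R(f) = -3 + f³ (R(f) = -3 + (f*f)*f = -3 + f²*f = -3 + f³)
r(G) = -4 + 4*G
-r(R(5)) = -(-4 + 4*(-3 + 5³)) = -(-4 + 4*(-3 + 125)) = -(-4 + 4*122) = -(-4 + 488) = -1*484 = -484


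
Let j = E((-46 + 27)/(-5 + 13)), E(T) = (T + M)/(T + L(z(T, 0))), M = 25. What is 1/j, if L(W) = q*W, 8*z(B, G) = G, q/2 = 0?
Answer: -19/181 ≈ -0.10497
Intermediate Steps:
q = 0 (q = 2*0 = 0)
z(B, G) = G/8
L(W) = 0 (L(W) = 0*W = 0)
E(T) = (25 + T)/T (E(T) = (T + 25)/(T + 0) = (25 + T)/T)
j = -181/19 (j = (25 + (-46 + 27)/(-5 + 13))/(((-46 + 27)/(-5 + 13))) = (25 - 19/8)/((-19/8)) = (25 - 19*1/8)/((-19*1/8)) = (25 - 19/8)/(-19/8) = -8/19*181/8 = -181/19 ≈ -9.5263)
1/j = 1/(-181/19) = -19/181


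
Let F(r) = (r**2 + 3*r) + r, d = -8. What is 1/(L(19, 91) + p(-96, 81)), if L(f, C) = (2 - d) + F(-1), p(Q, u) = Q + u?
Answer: -1/8 ≈ -0.12500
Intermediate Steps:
F(r) = r**2 + 4*r
L(f, C) = 7 (L(f, C) = (2 - 1*(-8)) - (4 - 1) = (2 + 8) - 1*3 = 10 - 3 = 7)
1/(L(19, 91) + p(-96, 81)) = 1/(7 + (-96 + 81)) = 1/(7 - 15) = 1/(-8) = -1/8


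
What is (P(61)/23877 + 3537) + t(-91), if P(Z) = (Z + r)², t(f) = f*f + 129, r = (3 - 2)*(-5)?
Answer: 40751665/3411 ≈ 11947.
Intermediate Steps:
r = -5 (r = 1*(-5) = -5)
t(f) = 129 + f² (t(f) = f² + 129 = 129 + f²)
P(Z) = (-5 + Z)² (P(Z) = (Z - 5)² = (-5 + Z)²)
(P(61)/23877 + 3537) + t(-91) = ((-5 + 61)²/23877 + 3537) + (129 + (-91)²) = (56²*(1/23877) + 3537) + (129 + 8281) = (3136*(1/23877) + 3537) + 8410 = (448/3411 + 3537) + 8410 = 12065155/3411 + 8410 = 40751665/3411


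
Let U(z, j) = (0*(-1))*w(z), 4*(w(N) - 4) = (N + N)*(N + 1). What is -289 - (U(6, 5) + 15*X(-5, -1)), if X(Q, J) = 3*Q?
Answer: -64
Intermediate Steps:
w(N) = 4 + N*(1 + N)/2 (w(N) = 4 + ((N + N)*(N + 1))/4 = 4 + ((2*N)*(1 + N))/4 = 4 + (2*N*(1 + N))/4 = 4 + N*(1 + N)/2)
U(z, j) = 0 (U(z, j) = (0*(-1))*(4 + z/2 + z²/2) = 0*(4 + z/2 + z²/2) = 0)
-289 - (U(6, 5) + 15*X(-5, -1)) = -289 - (0 + 15*(3*(-5))) = -289 - (0 + 15*(-15)) = -289 - (0 - 225) = -289 - 1*(-225) = -289 + 225 = -64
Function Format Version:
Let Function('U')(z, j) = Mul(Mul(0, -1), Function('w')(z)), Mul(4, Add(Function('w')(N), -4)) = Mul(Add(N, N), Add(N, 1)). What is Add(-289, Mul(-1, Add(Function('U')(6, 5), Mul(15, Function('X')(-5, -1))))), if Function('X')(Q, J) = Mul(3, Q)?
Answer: -64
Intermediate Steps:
Function('w')(N) = Add(4, Mul(Rational(1, 2), N, Add(1, N))) (Function('w')(N) = Add(4, Mul(Rational(1, 4), Mul(Add(N, N), Add(N, 1)))) = Add(4, Mul(Rational(1, 4), Mul(Mul(2, N), Add(1, N)))) = Add(4, Mul(Rational(1, 4), Mul(2, N, Add(1, N)))) = Add(4, Mul(Rational(1, 2), N, Add(1, N))))
Function('U')(z, j) = 0 (Function('U')(z, j) = Mul(Mul(0, -1), Add(4, Mul(Rational(1, 2), z), Mul(Rational(1, 2), Pow(z, 2)))) = Mul(0, Add(4, Mul(Rational(1, 2), z), Mul(Rational(1, 2), Pow(z, 2)))) = 0)
Add(-289, Mul(-1, Add(Function('U')(6, 5), Mul(15, Function('X')(-5, -1))))) = Add(-289, Mul(-1, Add(0, Mul(15, Mul(3, -5))))) = Add(-289, Mul(-1, Add(0, Mul(15, -15)))) = Add(-289, Mul(-1, Add(0, -225))) = Add(-289, Mul(-1, -225)) = Add(-289, 225) = -64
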